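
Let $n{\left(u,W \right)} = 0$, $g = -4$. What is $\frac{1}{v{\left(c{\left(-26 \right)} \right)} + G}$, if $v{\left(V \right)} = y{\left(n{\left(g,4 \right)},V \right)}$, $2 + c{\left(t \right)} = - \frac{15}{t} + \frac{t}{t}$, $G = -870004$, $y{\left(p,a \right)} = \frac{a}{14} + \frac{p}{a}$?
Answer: $- \frac{364}{316681467} \approx -1.1494 \cdot 10^{-6}$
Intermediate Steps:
$y{\left(p,a \right)} = \frac{a}{14} + \frac{p}{a}$ ($y{\left(p,a \right)} = a \frac{1}{14} + \frac{p}{a} = \frac{a}{14} + \frac{p}{a}$)
$c{\left(t \right)} = -1 - \frac{15}{t}$ ($c{\left(t \right)} = -2 - \left(\frac{15}{t} - \frac{t}{t}\right) = -2 + \left(- \frac{15}{t} + 1\right) = -2 + \left(1 - \frac{15}{t}\right) = -1 - \frac{15}{t}$)
$v{\left(V \right)} = \frac{V}{14}$ ($v{\left(V \right)} = \frac{V}{14} + \frac{0}{V} = \frac{V}{14} + 0 = \frac{V}{14}$)
$\frac{1}{v{\left(c{\left(-26 \right)} \right)} + G} = \frac{1}{\frac{\frac{1}{-26} \left(-15 - -26\right)}{14} - 870004} = \frac{1}{\frac{\left(- \frac{1}{26}\right) \left(-15 + 26\right)}{14} - 870004} = \frac{1}{\frac{\left(- \frac{1}{26}\right) 11}{14} - 870004} = \frac{1}{\frac{1}{14} \left(- \frac{11}{26}\right) - 870004} = \frac{1}{- \frac{11}{364} - 870004} = \frac{1}{- \frac{316681467}{364}} = - \frac{364}{316681467}$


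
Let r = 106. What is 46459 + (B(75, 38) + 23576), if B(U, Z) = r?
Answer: 70141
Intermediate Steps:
B(U, Z) = 106
46459 + (B(75, 38) + 23576) = 46459 + (106 + 23576) = 46459 + 23682 = 70141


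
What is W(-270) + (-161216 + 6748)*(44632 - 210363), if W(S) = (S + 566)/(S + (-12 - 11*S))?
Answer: 8601645732325/336 ≈ 2.5600e+10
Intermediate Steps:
W(S) = (566 + S)/(-12 - 10*S)
W(-270) + (-161216 + 6748)*(44632 - 210363) = (-566 - 1*(-270))/(2*(6 + 5*(-270))) + (-161216 + 6748)*(44632 - 210363) = (-566 + 270)/(2*(6 - 1350)) - 154468*(-165731) = (1/2)*(-296)/(-1344) + 25600136108 = (1/2)*(-1/1344)*(-296) + 25600136108 = 37/336 + 25600136108 = 8601645732325/336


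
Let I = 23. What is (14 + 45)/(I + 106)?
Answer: 59/129 ≈ 0.45736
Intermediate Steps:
(14 + 45)/(I + 106) = (14 + 45)/(23 + 106) = 59/129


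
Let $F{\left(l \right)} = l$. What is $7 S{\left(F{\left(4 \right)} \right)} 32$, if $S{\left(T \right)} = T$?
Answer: $896$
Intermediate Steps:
$7 S{\left(F{\left(4 \right)} \right)} 32 = 7 \cdot 4 \cdot 32 = 28 \cdot 32 = 896$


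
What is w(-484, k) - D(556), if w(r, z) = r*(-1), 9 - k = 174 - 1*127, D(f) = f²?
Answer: -308652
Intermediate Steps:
k = -38 (k = 9 - (174 - 1*127) = 9 - (174 - 127) = 9 - 1*47 = 9 - 47 = -38)
w(r, z) = -r
w(-484, k) - D(556) = -1*(-484) - 1*556² = 484 - 1*309136 = 484 - 309136 = -308652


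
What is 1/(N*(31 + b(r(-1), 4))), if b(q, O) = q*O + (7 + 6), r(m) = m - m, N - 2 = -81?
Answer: -1/3476 ≈ -0.00028769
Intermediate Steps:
N = -79 (N = 2 - 81 = -79)
r(m) = 0
b(q, O) = 13 + O*q (b(q, O) = O*q + 13 = 13 + O*q)
1/(N*(31 + b(r(-1), 4))) = 1/(-79*(31 + (13 + 4*0))) = 1/(-79*(31 + (13 + 0))) = 1/(-79*(31 + 13)) = 1/(-79*44) = 1/(-3476) = -1/3476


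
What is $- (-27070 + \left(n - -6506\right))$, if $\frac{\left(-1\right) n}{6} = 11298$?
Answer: $88352$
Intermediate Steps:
$n = -67788$ ($n = \left(-6\right) 11298 = -67788$)
$- (-27070 + \left(n - -6506\right)) = - (-27070 - 61282) = \left(-1\right) \left(-88352\right) = 88352$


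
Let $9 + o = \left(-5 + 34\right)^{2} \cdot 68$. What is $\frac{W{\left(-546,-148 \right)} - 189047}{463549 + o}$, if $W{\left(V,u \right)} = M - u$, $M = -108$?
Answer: $- \frac{14539}{40056} \approx -0.36297$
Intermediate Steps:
$W{\left(V,u \right)} = -108 - u$
$o = 57179$ ($o = -9 + \left(-5 + 34\right)^{2} \cdot 68 = -9 + 29^{2} \cdot 68 = -9 + 841 \cdot 68 = -9 + 57188 = 57179$)
$\frac{W{\left(-546,-148 \right)} - 189047}{463549 + o} = \frac{\left(-108 - -148\right) - 189047}{463549 + 57179} = \frac{\left(-108 + 148\right) - 189047}{520728} = \left(40 - 189047\right) \frac{1}{520728} = \left(-189007\right) \frac{1}{520728} = - \frac{14539}{40056}$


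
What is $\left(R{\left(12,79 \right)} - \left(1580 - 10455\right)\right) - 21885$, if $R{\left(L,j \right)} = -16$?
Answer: $-13026$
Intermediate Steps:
$\left(R{\left(12,79 \right)} - \left(1580 - 10455\right)\right) - 21885 = \left(-16 - \left(1580 - 10455\right)\right) - 21885 = \left(-16 - -8875\right) - 21885 = \left(-16 + 8875\right) - 21885 = 8859 - 21885 = -13026$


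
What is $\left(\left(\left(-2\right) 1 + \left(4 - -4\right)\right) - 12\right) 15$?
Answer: $-90$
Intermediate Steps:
$\left(\left(\left(-2\right) 1 + \left(4 - -4\right)\right) - 12\right) 15 = \left(\left(-2 + \left(4 + 4\right)\right) - 12\right) 15 = \left(\left(-2 + 8\right) - 12\right) 15 = \left(6 - 12\right) 15 = \left(-6\right) 15 = -90$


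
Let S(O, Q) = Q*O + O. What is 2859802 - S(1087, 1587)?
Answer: 1133646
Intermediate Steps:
S(O, Q) = O + O*Q (S(O, Q) = O*Q + O = O + O*Q)
2859802 - S(1087, 1587) = 2859802 - 1087*(1 + 1587) = 2859802 - 1087*1588 = 2859802 - 1*1726156 = 2859802 - 1726156 = 1133646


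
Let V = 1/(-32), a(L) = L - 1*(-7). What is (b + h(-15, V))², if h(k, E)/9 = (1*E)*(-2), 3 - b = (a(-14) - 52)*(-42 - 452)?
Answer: 217416105841/256 ≈ 8.4928e+8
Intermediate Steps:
a(L) = 7 + L (a(L) = L + 7 = 7 + L)
V = -1/32 ≈ -0.031250
b = -29143 (b = 3 - ((7 - 14) - 52)*(-42 - 452) = 3 - (-7 - 52)*(-494) = 3 - (-59)*(-494) = 3 - 1*29146 = 3 - 29146 = -29143)
h(k, E) = -18*E (h(k, E) = 9*((1*E)*(-2)) = 9*(E*(-2)) = 9*(-2*E) = -18*E)
(b + h(-15, V))² = (-29143 - 18*(-1/32))² = (-29143 + 9/16)² = (-466279/16)² = 217416105841/256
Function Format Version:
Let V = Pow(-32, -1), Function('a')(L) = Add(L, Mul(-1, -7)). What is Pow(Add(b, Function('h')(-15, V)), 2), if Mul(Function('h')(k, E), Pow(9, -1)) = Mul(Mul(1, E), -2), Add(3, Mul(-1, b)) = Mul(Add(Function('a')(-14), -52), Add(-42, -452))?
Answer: Rational(217416105841, 256) ≈ 8.4928e+8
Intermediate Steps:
Function('a')(L) = Add(7, L) (Function('a')(L) = Add(L, 7) = Add(7, L))
V = Rational(-1, 32) ≈ -0.031250
b = -29143 (b = Add(3, Mul(-1, Mul(Add(Add(7, -14), -52), Add(-42, -452)))) = Add(3, Mul(-1, Mul(Add(-7, -52), -494))) = Add(3, Mul(-1, Mul(-59, -494))) = Add(3, Mul(-1, 29146)) = Add(3, -29146) = -29143)
Function('h')(k, E) = Mul(-18, E) (Function('h')(k, E) = Mul(9, Mul(Mul(1, E), -2)) = Mul(9, Mul(E, -2)) = Mul(9, Mul(-2, E)) = Mul(-18, E))
Pow(Add(b, Function('h')(-15, V)), 2) = Pow(Add(-29143, Mul(-18, Rational(-1, 32))), 2) = Pow(Add(-29143, Rational(9, 16)), 2) = Pow(Rational(-466279, 16), 2) = Rational(217416105841, 256)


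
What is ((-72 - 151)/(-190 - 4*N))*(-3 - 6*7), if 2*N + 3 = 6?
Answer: -10035/196 ≈ -51.199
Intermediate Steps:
N = 3/2 (N = -3/2 + (½)*6 = -3/2 + 3 = 3/2 ≈ 1.5000)
((-72 - 151)/(-190 - 4*N))*(-3 - 6*7) = ((-72 - 151)/(-190 - 4*3/2))*(-3 - 6*7) = (-223/(-190 - 6))*(-3 - 42) = -223/(-196)*(-45) = -223*(-1/196)*(-45) = (223/196)*(-45) = -10035/196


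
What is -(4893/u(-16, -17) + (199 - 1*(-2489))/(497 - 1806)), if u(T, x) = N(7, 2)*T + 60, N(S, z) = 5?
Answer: 922671/3740 ≈ 246.70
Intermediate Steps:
u(T, x) = 60 + 5*T (u(T, x) = 5*T + 60 = 60 + 5*T)
-(4893/u(-16, -17) + (199 - 1*(-2489))/(497 - 1806)) = -(4893/(60 + 5*(-16)) + (199 - 1*(-2489))/(497 - 1806)) = -(4893/(60 - 80) + (199 + 2489)/(-1309)) = -(4893/(-20) + 2688*(-1/1309)) = -(4893*(-1/20) - 384/187) = -(-4893/20 - 384/187) = -1*(-922671/3740) = 922671/3740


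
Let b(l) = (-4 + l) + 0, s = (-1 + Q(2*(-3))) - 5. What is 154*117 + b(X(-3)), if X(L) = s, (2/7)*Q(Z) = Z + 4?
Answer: 18001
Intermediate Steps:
Q(Z) = 14 + 7*Z/2 (Q(Z) = 7*(Z + 4)/2 = 7*(4 + Z)/2 = 14 + 7*Z/2)
s = -13 (s = (-1 + (14 + 7*(2*(-3))/2)) - 5 = (-1 + (14 + (7/2)*(-6))) - 5 = (-1 + (14 - 21)) - 5 = (-1 - 7) - 5 = -8 - 5 = -13)
X(L) = -13
b(l) = -4 + l
154*117 + b(X(-3)) = 154*117 + (-4 - 13) = 18018 - 17 = 18001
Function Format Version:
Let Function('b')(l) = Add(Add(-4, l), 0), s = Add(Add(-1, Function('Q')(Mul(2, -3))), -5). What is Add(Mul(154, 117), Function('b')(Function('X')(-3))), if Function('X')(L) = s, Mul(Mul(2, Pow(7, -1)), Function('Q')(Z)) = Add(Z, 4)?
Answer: 18001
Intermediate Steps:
Function('Q')(Z) = Add(14, Mul(Rational(7, 2), Z)) (Function('Q')(Z) = Mul(Rational(7, 2), Add(Z, 4)) = Mul(Rational(7, 2), Add(4, Z)) = Add(14, Mul(Rational(7, 2), Z)))
s = -13 (s = Add(Add(-1, Add(14, Mul(Rational(7, 2), Mul(2, -3)))), -5) = Add(Add(-1, Add(14, Mul(Rational(7, 2), -6))), -5) = Add(Add(-1, Add(14, -21)), -5) = Add(Add(-1, -7), -5) = Add(-8, -5) = -13)
Function('X')(L) = -13
Function('b')(l) = Add(-4, l)
Add(Mul(154, 117), Function('b')(Function('X')(-3))) = Add(Mul(154, 117), Add(-4, -13)) = Add(18018, -17) = 18001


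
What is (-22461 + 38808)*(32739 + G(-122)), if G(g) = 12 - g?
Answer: 537374931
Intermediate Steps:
(-22461 + 38808)*(32739 + G(-122)) = (-22461 + 38808)*(32739 + (12 - 1*(-122))) = 16347*(32739 + (12 + 122)) = 16347*(32739 + 134) = 16347*32873 = 537374931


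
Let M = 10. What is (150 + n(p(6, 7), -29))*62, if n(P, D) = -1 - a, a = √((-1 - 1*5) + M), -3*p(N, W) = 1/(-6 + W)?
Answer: 9114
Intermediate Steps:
p(N, W) = -1/(3*(-6 + W))
a = 2 (a = √((-1 - 1*5) + 10) = √((-1 - 5) + 10) = √(-6 + 10) = √4 = 2)
n(P, D) = -3 (n(P, D) = -1 - 1*2 = -1 - 2 = -3)
(150 + n(p(6, 7), -29))*62 = (150 - 3)*62 = 147*62 = 9114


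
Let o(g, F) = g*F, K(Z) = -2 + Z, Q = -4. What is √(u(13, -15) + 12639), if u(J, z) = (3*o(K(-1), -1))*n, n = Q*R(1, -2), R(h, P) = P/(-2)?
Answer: √12603 ≈ 112.26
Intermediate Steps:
R(h, P) = -P/2 (R(h, P) = P*(-½) = -P/2)
o(g, F) = F*g
n = -4 (n = -(-2)*(-2) = -4*1 = -4)
u(J, z) = -36 (u(J, z) = (3*(-(-2 - 1)))*(-4) = (3*(-1*(-3)))*(-4) = (3*3)*(-4) = 9*(-4) = -36)
√(u(13, -15) + 12639) = √(-36 + 12639) = √12603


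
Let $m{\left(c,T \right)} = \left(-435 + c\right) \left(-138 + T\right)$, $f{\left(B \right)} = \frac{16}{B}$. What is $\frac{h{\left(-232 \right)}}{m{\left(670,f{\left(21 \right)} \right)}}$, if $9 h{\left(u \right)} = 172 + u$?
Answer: $\frac{14}{67727} \approx 0.00020671$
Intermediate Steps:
$h{\left(u \right)} = \frac{172}{9} + \frac{u}{9}$ ($h{\left(u \right)} = \frac{172 + u}{9} = \frac{172}{9} + \frac{u}{9}$)
$\frac{h{\left(-232 \right)}}{m{\left(670,f{\left(21 \right)} \right)}} = \frac{\frac{172}{9} + \frac{1}{9} \left(-232\right)}{60030 - 435 \cdot \frac{16}{21} - 92460 + \frac{16}{21} \cdot 670} = \frac{\frac{172}{9} - \frac{232}{9}}{60030 - 435 \cdot 16 \cdot \frac{1}{21} - 92460 + 16 \cdot \frac{1}{21} \cdot 670} = - \frac{20}{3 \left(60030 - \frac{2320}{7} - 92460 + \frac{16}{21} \cdot 670\right)} = - \frac{20}{3 \left(60030 - \frac{2320}{7} - 92460 + \frac{10720}{21}\right)} = - \frac{20}{3 \left(- \frac{677270}{21}\right)} = \left(- \frac{20}{3}\right) \left(- \frac{21}{677270}\right) = \frac{14}{67727}$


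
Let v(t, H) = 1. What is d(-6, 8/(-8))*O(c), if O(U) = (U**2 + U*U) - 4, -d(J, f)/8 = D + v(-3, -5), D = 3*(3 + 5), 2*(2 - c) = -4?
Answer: -5600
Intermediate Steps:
c = 4 (c = 2 - 1/2*(-4) = 2 + 2 = 4)
D = 24 (D = 3*8 = 24)
d(J, f) = -200 (d(J, f) = -8*(24 + 1) = -8*25 = -200)
O(U) = -4 + 2*U**2 (O(U) = (U**2 + U**2) - 4 = 2*U**2 - 4 = -4 + 2*U**2)
d(-6, 8/(-8))*O(c) = -200*(-4 + 2*4**2) = -200*(-4 + 2*16) = -200*(-4 + 32) = -200*28 = -5600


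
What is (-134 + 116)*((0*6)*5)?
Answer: 0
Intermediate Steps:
(-134 + 116)*((0*6)*5) = -0*5 = -18*0 = 0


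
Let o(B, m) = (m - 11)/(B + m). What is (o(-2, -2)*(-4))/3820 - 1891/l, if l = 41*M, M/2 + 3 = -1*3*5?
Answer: 450277/352395 ≈ 1.2778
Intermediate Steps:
M = -36 (M = -6 + 2*(-1*3*5) = -6 + 2*(-3*5) = -6 + 2*(-15) = -6 - 30 = -36)
l = -1476 (l = 41*(-36) = -1476)
o(B, m) = (-11 + m)/(B + m)
(o(-2, -2)*(-4))/3820 - 1891/l = (((-11 - 2)/(-2 - 2))*(-4))/3820 - 1891/(-1476) = ((-13/(-4))*(-4))*(1/3820) - 1891*(-1/1476) = (-1/4*(-13)*(-4))*(1/3820) + 1891/1476 = ((13/4)*(-4))*(1/3820) + 1891/1476 = -13*1/3820 + 1891/1476 = -13/3820 + 1891/1476 = 450277/352395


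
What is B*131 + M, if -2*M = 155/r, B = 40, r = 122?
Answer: 1278405/244 ≈ 5239.4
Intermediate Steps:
M = -155/244 (M = -155/(2*122) = -½*155/122 = -155/244 ≈ -0.63525)
B*131 + M = 40*131 - 155/244 = 5240 - 155/244 = 1278405/244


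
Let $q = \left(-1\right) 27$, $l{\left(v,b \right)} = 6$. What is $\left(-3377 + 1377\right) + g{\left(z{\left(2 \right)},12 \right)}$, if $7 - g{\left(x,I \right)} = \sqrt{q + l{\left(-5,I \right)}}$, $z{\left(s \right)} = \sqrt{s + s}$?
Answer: $-1993 - i \sqrt{21} \approx -1993.0 - 4.5826 i$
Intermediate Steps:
$z{\left(s \right)} = \sqrt{2} \sqrt{s}$ ($z{\left(s \right)} = \sqrt{2 s} = \sqrt{2} \sqrt{s}$)
$q = -27$
$g{\left(x,I \right)} = 7 - i \sqrt{21}$ ($g{\left(x,I \right)} = 7 - \sqrt{-27 + 6} = 7 - \sqrt{-21} = 7 - i \sqrt{21}$)
$\left(-3377 + 1377\right) + g{\left(z{\left(2 \right)},12 \right)} = \left(-3377 + 1377\right) + \left(7 - i \sqrt{21}\right) = -2000 + \left(7 - i \sqrt{21}\right) = -1993 - i \sqrt{21}$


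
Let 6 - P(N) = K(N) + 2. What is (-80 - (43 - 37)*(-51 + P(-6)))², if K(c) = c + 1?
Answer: 29584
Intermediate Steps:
K(c) = 1 + c
P(N) = 3 - N (P(N) = 6 - ((1 + N) + 2) = 6 - (3 + N) = 6 + (-3 - N) = 3 - N)
(-80 - (43 - 37)*(-51 + P(-6)))² = (-80 - (43 - 37)*(-51 + (3 - 1*(-6))))² = (-80 - 6*(-51 + (3 + 6)))² = (-80 - 6*(-51 + 9))² = (-80 - 6*(-42))² = (-80 - 1*(-252))² = (-80 + 252)² = 172² = 29584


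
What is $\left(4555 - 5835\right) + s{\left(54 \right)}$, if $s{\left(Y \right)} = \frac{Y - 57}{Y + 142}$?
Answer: $- \frac{250883}{196} \approx -1280.0$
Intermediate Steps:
$s{\left(Y \right)} = \frac{-57 + Y}{142 + Y}$
$\left(4555 - 5835\right) + s{\left(54 \right)} = \left(4555 - 5835\right) + \frac{-57 + 54}{142 + 54} = -1280 + \frac{1}{196} \left(-3\right) = -1280 - \frac{3}{196} = - \frac{250883}{196}$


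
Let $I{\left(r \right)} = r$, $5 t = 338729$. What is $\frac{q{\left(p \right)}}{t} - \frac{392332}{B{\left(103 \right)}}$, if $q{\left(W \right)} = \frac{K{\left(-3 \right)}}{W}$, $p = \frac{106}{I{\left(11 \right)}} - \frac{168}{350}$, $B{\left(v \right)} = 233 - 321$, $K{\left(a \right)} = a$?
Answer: $\frac{20914228798469}{4691057921} \approx 4458.3$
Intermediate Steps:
$B{\left(v \right)} = -88$ ($B{\left(v \right)} = 233 - 321 = -88$)
$t = \frac{338729}{5}$ ($t = \frac{1}{5} \cdot 338729 = \frac{338729}{5} \approx 67746.0$)
$p = \frac{2518}{275}$ ($p = \frac{106}{11} - \frac{168}{350} = 106 \cdot \frac{1}{11} - \frac{12}{25} = \frac{106}{11} - \frac{12}{25} = \frac{2518}{275} \approx 9.1564$)
$q{\left(W \right)} = - \frac{3}{W}$
$\frac{q{\left(p \right)}}{t} - \frac{392332}{B{\left(103 \right)}} = \frac{\left(-3\right) \frac{1}{\frac{2518}{275}}}{\frac{338729}{5}} - \frac{392332}{-88} = \left(-3\right) \frac{275}{2518} \cdot \frac{5}{338729} - - \frac{98083}{22} = \left(- \frac{825}{2518}\right) \frac{5}{338729} + \frac{98083}{22} = - \frac{4125}{852919622} + \frac{98083}{22} = \frac{20914228798469}{4691057921}$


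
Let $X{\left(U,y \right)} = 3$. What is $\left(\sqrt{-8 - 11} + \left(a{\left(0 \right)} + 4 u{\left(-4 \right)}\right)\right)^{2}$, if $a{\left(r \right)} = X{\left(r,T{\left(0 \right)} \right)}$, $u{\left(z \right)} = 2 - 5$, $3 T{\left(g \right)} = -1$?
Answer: $\left(9 - i \sqrt{19}\right)^{2} \approx 62.0 - 78.46 i$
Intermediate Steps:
$T{\left(g \right)} = - \frac{1}{3}$ ($T{\left(g \right)} = \frac{1}{3} \left(-1\right) = - \frac{1}{3}$)
$u{\left(z \right)} = -3$ ($u{\left(z \right)} = 2 - 5 = -3$)
$a{\left(r \right)} = 3$
$\left(\sqrt{-8 - 11} + \left(a{\left(0 \right)} + 4 u{\left(-4 \right)}\right)\right)^{2} = \left(\sqrt{-8 - 11} + \left(3 + 4 \left(-3\right)\right)\right)^{2} = \left(\sqrt{-19} + \left(3 - 12\right)\right)^{2} = \left(i \sqrt{19} - 9\right)^{2} = \left(-9 + i \sqrt{19}\right)^{2}$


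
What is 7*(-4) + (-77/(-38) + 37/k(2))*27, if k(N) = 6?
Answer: 3671/19 ≈ 193.21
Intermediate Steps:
7*(-4) + (-77/(-38) + 37/k(2))*27 = 7*(-4) + (-77/(-38) + 37/6)*27 = -28 + (-77*(-1/38) + 37*(1/6))*27 = -28 + (77/38 + 37/6)*27 = -28 + (467/57)*27 = -28 + 4203/19 = 3671/19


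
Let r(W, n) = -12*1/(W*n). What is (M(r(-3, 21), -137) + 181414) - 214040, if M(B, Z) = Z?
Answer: -32763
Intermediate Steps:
r(W, n) = -12/(W*n)
(M(r(-3, 21), -137) + 181414) - 214040 = (-137 + 181414) - 214040 = 181277 - 214040 = -32763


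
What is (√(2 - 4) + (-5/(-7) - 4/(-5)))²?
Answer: 359/1225 + 106*I*√2/35 ≈ 0.29306 + 4.2831*I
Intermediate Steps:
(√(2 - 4) + (-5/(-7) - 4/(-5)))² = (√(-2) + (-5*(-⅐) - 4*(-⅕)))² = (I*√2 + (5/7 + ⅘))² = (I*√2 + 53/35)² = (53/35 + I*√2)²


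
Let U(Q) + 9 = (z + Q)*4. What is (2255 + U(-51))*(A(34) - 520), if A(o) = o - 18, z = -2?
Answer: -1025136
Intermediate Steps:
A(o) = -18 + o
U(Q) = -17 + 4*Q (U(Q) = -9 + (-2 + Q)*4 = -9 + (-8 + 4*Q) = -17 + 4*Q)
(2255 + U(-51))*(A(34) - 520) = (2255 + (-17 + 4*(-51)))*((-18 + 34) - 520) = (2255 + (-17 - 204))*(16 - 520) = (2255 - 221)*(-504) = 2034*(-504) = -1025136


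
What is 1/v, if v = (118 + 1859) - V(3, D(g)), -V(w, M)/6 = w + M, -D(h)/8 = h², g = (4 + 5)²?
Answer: -1/312933 ≈ -3.1956e-6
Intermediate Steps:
g = 81 (g = 9² = 81)
D(h) = -8*h²
V(w, M) = -6*M - 6*w (V(w, M) = -6*(w + M) = -6*(M + w) = -6*M - 6*w)
v = -312933 (v = (118 + 1859) - (-(-48)*81² - 6*3) = 1977 - (-(-48)*6561 - 18) = 1977 - (-6*(-52488) - 18) = 1977 - (314928 - 18) = 1977 - 1*314910 = 1977 - 314910 = -312933)
1/v = 1/(-312933) = -1/312933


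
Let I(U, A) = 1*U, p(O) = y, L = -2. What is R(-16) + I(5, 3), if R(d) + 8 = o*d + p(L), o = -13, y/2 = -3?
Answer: 199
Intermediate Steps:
y = -6 (y = 2*(-3) = -6)
p(O) = -6
I(U, A) = U
R(d) = -14 - 13*d (R(d) = -8 + (-13*d - 6) = -8 + (-6 - 13*d) = -14 - 13*d)
R(-16) + I(5, 3) = (-14 - 13*(-16)) + 5 = (-14 + 208) + 5 = 194 + 5 = 199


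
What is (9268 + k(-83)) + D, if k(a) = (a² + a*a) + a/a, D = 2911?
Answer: 25958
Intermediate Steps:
k(a) = 1 + 2*a² (k(a) = (a² + a²) + 1 = 2*a² + 1 = 1 + 2*a²)
(9268 + k(-83)) + D = (9268 + (1 + 2*(-83)²)) + 2911 = (9268 + (1 + 2*6889)) + 2911 = (9268 + (1 + 13778)) + 2911 = (9268 + 13779) + 2911 = 23047 + 2911 = 25958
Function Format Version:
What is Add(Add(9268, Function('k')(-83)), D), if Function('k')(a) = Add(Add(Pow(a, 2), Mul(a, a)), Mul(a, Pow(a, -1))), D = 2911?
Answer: 25958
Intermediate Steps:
Function('k')(a) = Add(1, Mul(2, Pow(a, 2))) (Function('k')(a) = Add(Add(Pow(a, 2), Pow(a, 2)), 1) = Add(Mul(2, Pow(a, 2)), 1) = Add(1, Mul(2, Pow(a, 2))))
Add(Add(9268, Function('k')(-83)), D) = Add(Add(9268, Add(1, Mul(2, Pow(-83, 2)))), 2911) = Add(Add(9268, Add(1, Mul(2, 6889))), 2911) = Add(Add(9268, Add(1, 13778)), 2911) = Add(Add(9268, 13779), 2911) = Add(23047, 2911) = 25958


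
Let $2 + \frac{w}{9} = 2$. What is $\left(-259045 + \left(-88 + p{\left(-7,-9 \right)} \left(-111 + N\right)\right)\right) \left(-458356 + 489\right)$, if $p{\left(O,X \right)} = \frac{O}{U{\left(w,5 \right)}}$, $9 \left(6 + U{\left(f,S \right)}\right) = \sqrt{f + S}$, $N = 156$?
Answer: $\frac{345315541085291}{2911} - \frac{1298052945 \sqrt{5}}{2911} \approx 1.1862 \cdot 10^{11}$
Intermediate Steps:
$w = 0$ ($w = -18 + 9 \cdot 2 = -18 + 18 = 0$)
$U{\left(f,S \right)} = -6 + \frac{\sqrt{S + f}}{9}$ ($U{\left(f,S \right)} = -6 + \frac{\sqrt{f + S}}{9} = -6 + \frac{\sqrt{S + f}}{9}$)
$p{\left(O,X \right)} = \frac{O}{-6 + \frac{\sqrt{5}}{9}}$ ($p{\left(O,X \right)} = \frac{O}{-6 + \frac{\sqrt{5 + 0}}{9}} = \frac{O}{-6 + \frac{\sqrt{5}}{9}}$)
$\left(-259045 + \left(-88 + p{\left(-7,-9 \right)} \left(-111 + N\right)\right)\right) \left(-458356 + 489\right) = \left(-259045 - \left(88 - \left(\left(- \frac{486}{2911}\right) \left(-7\right) - - \frac{63 \sqrt{5}}{2911}\right) \left(-111 + 156\right)\right)\right) \left(-458356 + 489\right) = \left(-259045 - \left(88 - \left(\frac{3402}{2911} + \frac{63 \sqrt{5}}{2911}\right) 45\right)\right) \left(-457867\right) = \left(-259045 - \left(\frac{103078}{2911} - \frac{2835 \sqrt{5}}{2911}\right)\right) \left(-457867\right) = \left(- \frac{754183073}{2911} + \frac{2835 \sqrt{5}}{2911}\right) \left(-457867\right) = \frac{345315541085291}{2911} - \frac{1298052945 \sqrt{5}}{2911}$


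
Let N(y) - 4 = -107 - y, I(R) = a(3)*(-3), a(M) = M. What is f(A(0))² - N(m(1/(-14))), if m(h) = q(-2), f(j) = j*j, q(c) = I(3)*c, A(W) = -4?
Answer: 377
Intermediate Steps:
I(R) = -9 (I(R) = 3*(-3) = -9)
q(c) = -9*c
f(j) = j²
m(h) = 18 (m(h) = -9*(-2) = 18)
N(y) = -103 - y (N(y) = 4 + (-107 - y) = -103 - y)
f(A(0))² - N(m(1/(-14))) = ((-4)²)² - (-103 - 1*18) = 16² - (-103 - 18) = 256 - 1*(-121) = 256 + 121 = 377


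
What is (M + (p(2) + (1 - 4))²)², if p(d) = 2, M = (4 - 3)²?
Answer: 4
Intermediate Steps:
M = 1 (M = 1² = 1)
(M + (p(2) + (1 - 4))²)² = (1 + (2 + (1 - 4))²)² = (1 + (2 - 3)²)² = (1 + (-1)²)² = (1 + 1)² = 2² = 4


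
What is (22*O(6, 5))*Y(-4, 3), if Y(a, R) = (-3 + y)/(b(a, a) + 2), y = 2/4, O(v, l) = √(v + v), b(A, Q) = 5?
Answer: -110*√3/7 ≈ -27.218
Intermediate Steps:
O(v, l) = √2*√v (O(v, l) = √(2*v) = √2*√v)
y = ½ (y = 2*(¼) = ½ ≈ 0.50000)
Y(a, R) = -5/14 (Y(a, R) = (-3 + ½)/(5 + 2) = -5/2/7 = -5/2*⅐ = -5/14)
(22*O(6, 5))*Y(-4, 3) = (22*(√2*√6))*(-5/14) = (22*(2*√3))*(-5/14) = (44*√3)*(-5/14) = -110*√3/7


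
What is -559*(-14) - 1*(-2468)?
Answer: 10294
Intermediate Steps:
-559*(-14) - 1*(-2468) = -43*(-182) + 2468 = 7826 + 2468 = 10294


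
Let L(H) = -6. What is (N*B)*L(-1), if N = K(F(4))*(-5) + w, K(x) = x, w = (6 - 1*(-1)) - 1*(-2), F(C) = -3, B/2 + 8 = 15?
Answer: -2016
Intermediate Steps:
B = 14 (B = -16 + 2*15 = -16 + 30 = 14)
w = 9 (w = (6 + 1) + 2 = 7 + 2 = 9)
N = 24 (N = -3*(-5) + 9 = 15 + 9 = 24)
(N*B)*L(-1) = (24*14)*(-6) = 336*(-6) = -2016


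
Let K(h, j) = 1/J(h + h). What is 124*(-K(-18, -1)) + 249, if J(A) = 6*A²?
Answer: 484025/1944 ≈ 248.98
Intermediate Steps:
K(h, j) = 1/(24*h²) (K(h, j) = 1/(6*(h + h)²) = 1/(6*(2*h)²) = 1/(6*(4*h²)) = 1/(24*h²))
124*(-K(-18, -1)) + 249 = 124*(-1/(24*(-18)²)) + 249 = 124*(-1/(24*324)) + 249 = 124*(-1*1/7776) + 249 = 124*(-1/7776) + 249 = -31/1944 + 249 = 484025/1944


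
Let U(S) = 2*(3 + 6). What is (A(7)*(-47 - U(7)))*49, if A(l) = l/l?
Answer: -3185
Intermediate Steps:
U(S) = 18 (U(S) = 2*9 = 18)
A(l) = 1
(A(7)*(-47 - U(7)))*49 = (1*(-47 - 1*18))*49 = (1*(-47 - 18))*49 = (1*(-65))*49 = -65*49 = -3185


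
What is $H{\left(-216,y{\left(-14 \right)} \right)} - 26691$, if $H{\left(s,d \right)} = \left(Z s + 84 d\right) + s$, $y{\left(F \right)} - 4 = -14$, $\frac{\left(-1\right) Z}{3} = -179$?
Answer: $-143739$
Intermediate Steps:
$Z = 537$ ($Z = \left(-3\right) \left(-179\right) = 537$)
$y{\left(F \right)} = -10$ ($y{\left(F \right)} = 4 - 14 = -10$)
$H{\left(s,d \right)} = 84 d + 538 s$ ($H{\left(s,d \right)} = \left(537 s + 84 d\right) + s = \left(84 d + 537 s\right) + s = 84 d + 538 s$)
$H{\left(-216,y{\left(-14 \right)} \right)} - 26691 = \left(84 \left(-10\right) + 538 \left(-216\right)\right) - 26691 = \left(-840 - 116208\right) - 26691 = -117048 - 26691 = -143739$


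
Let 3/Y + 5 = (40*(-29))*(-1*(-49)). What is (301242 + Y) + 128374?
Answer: 24421521517/56845 ≈ 4.2962e+5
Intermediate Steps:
Y = -3/56845 (Y = 3/(-5 + (40*(-29))*(-1*(-49))) = 3/(-5 - 1160*49) = 3/(-5 - 56840) = 3/(-56845) = 3*(-1/56845) = -3/56845 ≈ -5.2775e-5)
(301242 + Y) + 128374 = (301242 - 3/56845) + 128374 = 17124101487/56845 + 128374 = 24421521517/56845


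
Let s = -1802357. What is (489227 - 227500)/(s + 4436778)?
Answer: 261727/2634421 ≈ 0.099349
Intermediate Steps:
(489227 - 227500)/(s + 4436778) = (489227 - 227500)/(-1802357 + 4436778) = 261727/2634421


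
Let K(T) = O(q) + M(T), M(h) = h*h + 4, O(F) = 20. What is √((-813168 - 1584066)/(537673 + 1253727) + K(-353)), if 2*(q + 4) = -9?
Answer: √5916526712599/6890 ≈ 353.03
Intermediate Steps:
q = -17/2 (q = -4 + (½)*(-9) = -4 - 9/2 = -17/2 ≈ -8.5000)
M(h) = 4 + h² (M(h) = h² + 4 = 4 + h²)
K(T) = 24 + T² (K(T) = 20 + (4 + T²) = 24 + T²)
√((-813168 - 1584066)/(537673 + 1253727) + K(-353)) = √((-813168 - 1584066)/(537673 + 1253727) + (24 + (-353)²)) = √(-2397234/1791400 + (24 + 124609)) = √(-2397234*1/1791400 + 124633) = √(-1198617/895700 + 124633) = √(111632579483/895700) = √5916526712599/6890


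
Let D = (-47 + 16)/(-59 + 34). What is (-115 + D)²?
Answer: 8088336/625 ≈ 12941.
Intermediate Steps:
D = 31/25 (D = -31/(-25) = -31*(-1/25) = 31/25 ≈ 1.2400)
(-115 + D)² = (-115 + 31/25)² = (-2844/25)² = 8088336/625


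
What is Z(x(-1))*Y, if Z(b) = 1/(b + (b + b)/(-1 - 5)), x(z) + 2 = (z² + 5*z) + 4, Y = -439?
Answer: 1317/4 ≈ 329.25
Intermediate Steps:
x(z) = 2 + z² + 5*z (x(z) = -2 + ((z² + 5*z) + 4) = -2 + (4 + z² + 5*z) = 2 + z² + 5*z)
Z(b) = 3/(2*b) (Z(b) = 1/(b + (2*b)/(-6)) = 1/(b + (2*b)*(-⅙)) = 1/(b - b/3) = 1/(2*b/3) = 3/(2*b))
Z(x(-1))*Y = (3/(2*(2 + (-1)² + 5*(-1))))*(-439) = (3/(2*(2 + 1 - 5)))*(-439) = ((3/2)/(-2))*(-439) = ((3/2)*(-½))*(-439) = -¾*(-439) = 1317/4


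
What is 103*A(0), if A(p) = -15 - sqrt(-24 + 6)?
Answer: -1545 - 309*I*sqrt(2) ≈ -1545.0 - 436.99*I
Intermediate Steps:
A(p) = -15 - 3*I*sqrt(2) (A(p) = -15 - sqrt(-18) = -15 - 3*I*sqrt(2))
103*A(0) = 103*(-15 - 3*I*sqrt(2)) = -1545 - 309*I*sqrt(2)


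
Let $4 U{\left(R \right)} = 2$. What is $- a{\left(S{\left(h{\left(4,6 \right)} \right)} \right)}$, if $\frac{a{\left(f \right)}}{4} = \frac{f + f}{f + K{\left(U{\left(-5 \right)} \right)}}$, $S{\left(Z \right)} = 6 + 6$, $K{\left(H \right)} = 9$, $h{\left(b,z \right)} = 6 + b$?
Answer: $- \frac{32}{7} \approx -4.5714$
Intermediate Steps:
$U{\left(R \right)} = \frac{1}{2}$ ($U{\left(R \right)} = \frac{1}{4} \cdot 2 = \frac{1}{2}$)
$S{\left(Z \right)} = 12$
$a{\left(f \right)} = \frac{8 f}{9 + f}$ ($a{\left(f \right)} = 4 \frac{f + f}{f + 9} = 4 \frac{2 f}{9 + f} = \frac{8 f}{9 + f}$)
$- a{\left(S{\left(h{\left(4,6 \right)} \right)} \right)} = - \frac{8 \cdot 12}{9 + 12} = - \frac{8 \cdot 12}{21} = \left(-1\right) \frac{32}{7} = - \frac{32}{7}$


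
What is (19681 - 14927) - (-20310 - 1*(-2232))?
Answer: 22832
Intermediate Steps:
(19681 - 14927) - (-20310 - 1*(-2232)) = 4754 - (-20310 + 2232) = 4754 - 1*(-18078) = 4754 + 18078 = 22832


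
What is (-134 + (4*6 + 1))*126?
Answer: -13734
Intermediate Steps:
(-134 + (4*6 + 1))*126 = (-134 + (24 + 1))*126 = (-134 + 25)*126 = -109*126 = -13734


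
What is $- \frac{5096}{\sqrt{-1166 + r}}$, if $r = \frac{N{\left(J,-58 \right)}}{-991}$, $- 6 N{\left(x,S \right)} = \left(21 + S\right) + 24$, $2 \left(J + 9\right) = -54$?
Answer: $\frac{5096 i \sqrt{41223909354}}{6933049} \approx 149.24 i$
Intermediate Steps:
$J = -36$ ($J = -9 + \frac{1}{2} \left(-54\right) = -9 - 27 = -36$)
$N{\left(x,S \right)} = - \frac{15}{2} - \frac{S}{6}$ ($N{\left(x,S \right)} = - \frac{\left(21 + S\right) + 24}{6} = - \frac{45 + S}{6} = - \frac{15}{2} - \frac{S}{6}$)
$r = - \frac{13}{5946}$ ($r = \frac{- \frac{15}{2} - - \frac{29}{3}}{-991} = \left(- \frac{15}{2} + \frac{29}{3}\right) \left(- \frac{1}{991}\right) = \frac{13}{6} \left(- \frac{1}{991}\right) = - \frac{13}{5946} \approx -0.0021863$)
$- \frac{5096}{\sqrt{-1166 + r}} = - \frac{5096}{\sqrt{-1166 - \frac{13}{5946}}} = - \frac{5096}{\sqrt{- \frac{6933049}{5946}}} = - \frac{5096}{\frac{1}{5946} i \sqrt{41223909354}} = - 5096 \left(- \frac{i \sqrt{41223909354}}{6933049}\right) = \frac{5096 i \sqrt{41223909354}}{6933049}$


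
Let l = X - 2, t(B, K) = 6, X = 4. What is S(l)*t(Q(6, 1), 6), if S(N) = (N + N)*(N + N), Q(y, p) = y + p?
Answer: 96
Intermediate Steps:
Q(y, p) = p + y
l = 2 (l = 4 - 2 = 2)
S(N) = 4*N² (S(N) = (2*N)*(2*N) = 4*N²)
S(l)*t(Q(6, 1), 6) = (4*2²)*6 = (4*4)*6 = 16*6 = 96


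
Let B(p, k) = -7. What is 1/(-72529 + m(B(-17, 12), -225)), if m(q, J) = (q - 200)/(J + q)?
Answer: -232/16826521 ≈ -1.3788e-5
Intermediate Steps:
m(q, J) = (-200 + q)/(J + q)
1/(-72529 + m(B(-17, 12), -225)) = 1/(-72529 + (-200 - 7)/(-225 - 7)) = 1/(-72529 - 207/(-232)) = 1/(-72529 - 1/232*(-207)) = 1/(-72529 + 207/232) = 1/(-16826521/232) = -232/16826521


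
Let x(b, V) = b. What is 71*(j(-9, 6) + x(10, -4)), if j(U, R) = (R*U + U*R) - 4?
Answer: -7242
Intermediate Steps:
j(U, R) = -4 + 2*R*U (j(U, R) = (R*U + R*U) - 4 = 2*R*U - 4 = -4 + 2*R*U)
71*(j(-9, 6) + x(10, -4)) = 71*((-4 + 2*6*(-9)) + 10) = 71*((-4 - 108) + 10) = 71*(-112 + 10) = 71*(-102) = -7242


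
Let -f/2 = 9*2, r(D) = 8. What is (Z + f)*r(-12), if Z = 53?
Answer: 136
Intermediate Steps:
f = -36 (f = -18*2 = -2*18 = -36)
(Z + f)*r(-12) = (53 - 36)*8 = 17*8 = 136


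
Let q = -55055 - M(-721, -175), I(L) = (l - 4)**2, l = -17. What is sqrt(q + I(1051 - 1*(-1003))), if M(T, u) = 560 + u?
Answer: 9*I*sqrt(679) ≈ 234.52*I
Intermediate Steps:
I(L) = 441 (I(L) = (-17 - 4)**2 = (-21)**2 = 441)
q = -55440 (q = -55055 - (560 - 175) = -55055 - 1*385 = -55055 - 385 = -55440)
sqrt(q + I(1051 - 1*(-1003))) = sqrt(-55440 + 441) = sqrt(-54999) = 9*I*sqrt(679)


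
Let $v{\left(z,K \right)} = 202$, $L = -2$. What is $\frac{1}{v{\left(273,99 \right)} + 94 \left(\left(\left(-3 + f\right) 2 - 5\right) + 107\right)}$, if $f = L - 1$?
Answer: $\frac{1}{8662} \approx 0.00011545$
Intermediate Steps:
$f = -3$ ($f = -2 - 1 = -3$)
$\frac{1}{v{\left(273,99 \right)} + 94 \left(\left(\left(-3 + f\right) 2 - 5\right) + 107\right)} = \frac{1}{202 + 94 \left(\left(\left(-3 - 3\right) 2 - 5\right) + 107\right)} = \frac{1}{202 + 94 \left(\left(\left(-6\right) 2 - 5\right) + 107\right)} = \frac{1}{202 + 94 \left(\left(-12 - 5\right) + 107\right)} = \frac{1}{202 + 94 \left(-17 + 107\right)} = \frac{1}{202 + 94 \cdot 90} = \frac{1}{202 + 8460} = \frac{1}{8662}$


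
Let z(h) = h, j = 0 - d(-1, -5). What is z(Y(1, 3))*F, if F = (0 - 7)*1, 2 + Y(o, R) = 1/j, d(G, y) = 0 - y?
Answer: 77/5 ≈ 15.400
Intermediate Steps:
d(G, y) = -y
j = -5 (j = 0 - (-1)*(-5) = 0 - 1*5 = 0 - 5 = -5)
Y(o, R) = -11/5 (Y(o, R) = -2 + 1/(-5) = -2 - ⅕ = -11/5)
F = -7 (F = -7*1 = -7)
z(Y(1, 3))*F = -11/5*(-7) = 77/5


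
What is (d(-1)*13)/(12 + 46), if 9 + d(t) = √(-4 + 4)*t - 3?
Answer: -78/29 ≈ -2.6897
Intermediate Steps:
d(t) = -12 (d(t) = -9 + (√(-4 + 4)*t - 3) = -9 + (√0*t - 3) = -9 + (0*t - 3) = -9 + (0 - 3) = -9 - 3 = -12)
(d(-1)*13)/(12 + 46) = (-12*13)/(12 + 46) = -156/58 = -156*1/58 = -78/29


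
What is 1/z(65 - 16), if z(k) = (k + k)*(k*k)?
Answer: 1/235298 ≈ 4.2499e-6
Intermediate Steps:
z(k) = 2*k³ (z(k) = (2*k)*k² = 2*k³)
1/z(65 - 16) = 1/(2*(65 - 16)³) = 1/(2*49³) = 1/(2*117649) = 1/235298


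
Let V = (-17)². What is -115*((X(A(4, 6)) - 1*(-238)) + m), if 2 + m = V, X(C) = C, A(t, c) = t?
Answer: -60835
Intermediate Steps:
V = 289
m = 287 (m = -2 + 289 = 287)
-115*((X(A(4, 6)) - 1*(-238)) + m) = -115*((4 - 1*(-238)) + 287) = -115*((4 + 238) + 287) = -115*(242 + 287) = -115*529 = -60835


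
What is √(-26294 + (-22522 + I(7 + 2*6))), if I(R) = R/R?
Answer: I*√48815 ≈ 220.94*I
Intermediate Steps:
I(R) = 1
√(-26294 + (-22522 + I(7 + 2*6))) = √(-26294 + (-22522 + 1)) = √(-26294 - 22521) = √(-48815) = I*√48815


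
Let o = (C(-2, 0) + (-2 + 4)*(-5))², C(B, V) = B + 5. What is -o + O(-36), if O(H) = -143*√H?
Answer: -49 - 858*I ≈ -49.0 - 858.0*I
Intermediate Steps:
C(B, V) = 5 + B
o = 49 (o = ((5 - 2) + (-2 + 4)*(-5))² = (3 + 2*(-5))² = (3 - 10)² = (-7)² = 49)
-o + O(-36) = -1*49 - 858*I = -49 - 858*I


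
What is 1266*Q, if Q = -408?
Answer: -516528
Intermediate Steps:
1266*Q = 1266*(-408) = -516528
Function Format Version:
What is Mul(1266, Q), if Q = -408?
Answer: -516528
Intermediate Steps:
Mul(1266, Q) = Mul(1266, -408) = -516528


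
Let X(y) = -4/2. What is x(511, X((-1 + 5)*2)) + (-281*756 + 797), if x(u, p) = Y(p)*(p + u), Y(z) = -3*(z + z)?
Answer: -205531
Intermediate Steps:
Y(z) = -6*z
X(y) = -2 (X(y) = -4*½ = -2)
x(u, p) = -6*p*(p + u) (x(u, p) = (-6*p)*(p + u) = -6*p*(p + u))
x(511, X((-1 + 5)*2)) + (-281*756 + 797) = -6*(-2)*(-2 + 511) + (-281*756 + 797) = -6*(-2)*509 + (-212436 + 797) = 6108 - 211639 = -205531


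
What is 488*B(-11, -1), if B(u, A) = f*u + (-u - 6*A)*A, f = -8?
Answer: 34648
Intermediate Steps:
B(u, A) = -8*u + A*(-u - 6*A) (B(u, A) = -8*u + (-u - 6*A)*A = -8*u + A*(-u - 6*A))
488*B(-11, -1) = 488*(-8*(-11) - 6*(-1)² - 1*(-1)*(-11)) = 488*(88 - 6*1 - 11) = 488*(88 - 6 - 11) = 488*71 = 34648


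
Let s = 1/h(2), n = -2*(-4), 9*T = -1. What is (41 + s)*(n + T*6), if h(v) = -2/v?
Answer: 880/3 ≈ 293.33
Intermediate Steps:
T = -1/9 (T = (1/9)*(-1) = -1/9 ≈ -0.11111)
n = 8
s = -1 (s = 1/(-2/2) = 1/(-2*1/2) = 1/(-1) = -1)
(41 + s)*(n + T*6) = (41 - 1)*(8 - 1/9*6) = 40*(8 - 2/3) = 40*(22/3) = 880/3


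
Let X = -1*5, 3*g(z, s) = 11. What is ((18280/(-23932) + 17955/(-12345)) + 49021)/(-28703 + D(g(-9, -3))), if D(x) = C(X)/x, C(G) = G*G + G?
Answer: -2655058146708/1554376693057 ≈ -1.7081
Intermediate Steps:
g(z, s) = 11/3 (g(z, s) = (⅓)*11 = 11/3)
X = -5
C(G) = G + G² (C(G) = G² + G = G + G²)
D(x) = 20/x (D(x) = (-5*(1 - 5))/x = (-5*(-4))/x = 20/x)
((18280/(-23932) + 17955/(-12345)) + 49021)/(-28703 + D(g(-9, -3))) = ((18280/(-23932) + 17955/(-12345)) + 49021)/(-28703 + 20/(11/3)) = ((18280*(-1/23932) + 17955*(-1/12345)) + 49021)/(-28703 + 20*(3/11)) = ((-4570/5983 - 1197/823) + 49021)/(-28703 + 60/11) = (-10922761/4924009 + 49021)/(-315673/11) = (241368922428/4924009)*(-11/315673) = -2655058146708/1554376693057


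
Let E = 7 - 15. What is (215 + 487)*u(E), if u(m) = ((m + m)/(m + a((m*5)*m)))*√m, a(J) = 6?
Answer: 11232*I*√2 ≈ 15884.0*I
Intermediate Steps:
E = -8
u(m) = 2*m^(3/2)/(6 + m) (u(m) = ((m + m)/(m + 6))*√m = ((2*m)/(6 + m))*√m = (2*m/(6 + m))*√m = 2*m^(3/2)/(6 + m))
(215 + 487)*u(E) = (215 + 487)*(2*(-8)^(3/2)/(6 - 8)) = 702*(2*(-16*I*√2)/(-2)) = 702*(2*(-16*I*√2)*(-½)) = 702*(16*I*√2) = 11232*I*√2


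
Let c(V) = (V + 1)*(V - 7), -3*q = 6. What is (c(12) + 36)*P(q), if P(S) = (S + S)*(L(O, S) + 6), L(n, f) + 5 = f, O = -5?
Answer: 404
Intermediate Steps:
q = -2 (q = -⅓*6 = -2)
L(n, f) = -5 + f
c(V) = (1 + V)*(-7 + V)
P(S) = 2*S*(1 + S) (P(S) = (S + S)*((-5 + S) + 6) = (2*S)*(1 + S) = 2*S*(1 + S))
(c(12) + 36)*P(q) = ((-7 + 12² - 6*12) + 36)*(2*(-2)*(1 - 2)) = ((-7 + 144 - 72) + 36)*(2*(-2)*(-1)) = (65 + 36)*4 = 101*4 = 404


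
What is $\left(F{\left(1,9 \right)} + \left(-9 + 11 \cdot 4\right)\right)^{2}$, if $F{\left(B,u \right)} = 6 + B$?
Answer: $1764$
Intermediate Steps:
$\left(F{\left(1,9 \right)} + \left(-9 + 11 \cdot 4\right)\right)^{2} = \left(\left(6 + 1\right) + \left(-9 + 11 \cdot 4\right)\right)^{2} = \left(7 + \left(-9 + 44\right)\right)^{2} = \left(7 + 35\right)^{2} = 42^{2} = 1764$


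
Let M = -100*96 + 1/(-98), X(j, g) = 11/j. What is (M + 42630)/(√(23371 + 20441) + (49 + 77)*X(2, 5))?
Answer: 35606329/678902 - 3236939*√1217/7128471 ≈ 36.606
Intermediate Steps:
M = -940801/98 (M = -9600 - 1/98 = -940801/98 ≈ -9600.0)
(M + 42630)/(√(23371 + 20441) + (49 + 77)*X(2, 5)) = (-940801/98 + 42630)/(√(23371 + 20441) + (49 + 77)*(11/2)) = 3236939/(98*(√43812 + 126*(11*(½)))) = 3236939/(98*(6*√1217 + 126*(11/2))) = 3236939/(98*(6*√1217 + 693)) = 3236939/(98*(693 + 6*√1217))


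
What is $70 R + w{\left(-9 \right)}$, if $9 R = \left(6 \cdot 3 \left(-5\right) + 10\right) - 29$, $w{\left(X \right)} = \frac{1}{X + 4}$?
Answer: $- \frac{38159}{45} \approx -847.98$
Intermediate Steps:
$w{\left(X \right)} = \frac{1}{4 + X}$
$R = - \frac{109}{9}$ ($R = \frac{\left(6 \cdot 3 \left(-5\right) + 10\right) - 29}{9} = \frac{\left(18 \left(-5\right) + 10\right) - 29}{9} = \frac{\left(-90 + 10\right) - 29}{9} = \frac{-80 - 29}{9} = \frac{1}{9} \left(-109\right) = - \frac{109}{9} \approx -12.111$)
$70 R + w{\left(-9 \right)} = 70 \left(- \frac{109}{9}\right) + \frac{1}{4 - 9} = - \frac{7630}{9} + \frac{1}{-5} = - \frac{7630}{9} - \frac{1}{5} = - \frac{38159}{45}$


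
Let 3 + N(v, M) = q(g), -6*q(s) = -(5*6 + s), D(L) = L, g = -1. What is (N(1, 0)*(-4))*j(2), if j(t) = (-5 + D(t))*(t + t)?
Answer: 88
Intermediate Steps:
q(s) = 5 + s/6 (q(s) = -(-1)*(5*6 + s)/6 = -(-1)*(30 + s)/6 = -(-30 - s)/6 = 5 + s/6)
N(v, M) = 11/6 (N(v, M) = -3 + (5 + (1/6)*(-1)) = -3 + (5 - 1/6) = -3 + 29/6 = 11/6)
j(t) = 2*t*(-5 + t) (j(t) = (-5 + t)*(t + t) = (-5 + t)*(2*t) = 2*t*(-5 + t))
(N(1, 0)*(-4))*j(2) = ((11/6)*(-4))*(2*2*(-5 + 2)) = -44*2*(-3)/3 = -22/3*(-12) = 88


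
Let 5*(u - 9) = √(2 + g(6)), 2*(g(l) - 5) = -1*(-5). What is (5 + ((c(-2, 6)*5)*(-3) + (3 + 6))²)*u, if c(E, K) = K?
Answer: 59094 + 3283*√38/5 ≈ 63142.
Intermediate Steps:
g(l) = 15/2 (g(l) = 5 + (-1*(-5))/2 = 5 + (½)*5 = 5 + 5/2 = 15/2)
u = 9 + √38/10 (u = 9 + √(2 + 15/2)/5 = 9 + √(19/2)/5 = 9 + (√38/2)/5 = 9 + √38/10 ≈ 9.6164)
(5 + ((c(-2, 6)*5)*(-3) + (3 + 6))²)*u = (5 + ((6*5)*(-3) + (3 + 6))²)*(9 + √38/10) = (5 + (30*(-3) + 9)²)*(9 + √38/10) = (5 + (-90 + 9)²)*(9 + √38/10) = (5 + (-81)²)*(9 + √38/10) = (5 + 6561)*(9 + √38/10) = 6566*(9 + √38/10) = 59094 + 3283*√38/5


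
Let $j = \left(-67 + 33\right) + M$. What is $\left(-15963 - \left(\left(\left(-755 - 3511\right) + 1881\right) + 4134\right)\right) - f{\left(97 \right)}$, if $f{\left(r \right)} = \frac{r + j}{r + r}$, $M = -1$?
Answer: $- \frac{1718095}{97} \approx -17712.0$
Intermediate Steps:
$j = -35$ ($j = \left(-67 + 33\right) - 1 = -34 - 1 = -35$)
$f{\left(r \right)} = \frac{-35 + r}{2 r}$ ($f{\left(r \right)} = \frac{r - 35}{r + r} = \frac{-35 + r}{2 r}$)
$\left(-15963 - \left(\left(\left(-755 - 3511\right) + 1881\right) + 4134\right)\right) - f{\left(97 \right)} = \left(-15963 - \left(\left(\left(-755 - 3511\right) + 1881\right) + 4134\right)\right) - \frac{-35 + 97}{2 \cdot 97} = \left(-15963 - \left(\left(\left(-755 - 3511\right) + 1881\right) + 4134\right)\right) - \frac{1}{2} \cdot \frac{1}{97} \cdot 62 = \left(-15963 - \left(\left(-4266 + 1881\right) + 4134\right)\right) - \frac{31}{97} = \left(-15963 - \left(-2385 + 4134\right)\right) - \frac{31}{97} = \left(-15963 - 1749\right) - \frac{31}{97} = -17712 - \frac{31}{97} = - \frac{1718095}{97}$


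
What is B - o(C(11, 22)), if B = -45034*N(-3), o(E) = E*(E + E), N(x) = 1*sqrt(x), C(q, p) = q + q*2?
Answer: -2178 - 45034*I*sqrt(3) ≈ -2178.0 - 78001.0*I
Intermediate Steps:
C(q, p) = 3*q (C(q, p) = q + 2*q = 3*q)
N(x) = sqrt(x)
o(E) = 2*E**2 (o(E) = E*(2*E) = 2*E**2)
B = -45034*I*sqrt(3) ≈ -78001.0*I
B - o(C(11, 22)) = -45034*I*sqrt(3) - 2*(3*11)**2 = -45034*I*sqrt(3) - 2*33**2 = -45034*I*sqrt(3) - 2*1089 = -45034*I*sqrt(3) - 1*2178 = -45034*I*sqrt(3) - 2178 = -2178 - 45034*I*sqrt(3)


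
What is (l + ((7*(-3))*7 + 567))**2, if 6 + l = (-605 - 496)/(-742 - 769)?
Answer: 392696489025/2283121 ≈ 1.7200e+5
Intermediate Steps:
l = -7965/1511 (l = -6 + (-605 - 496)/(-742 - 769) = -6 - 1101/(-1511) = -6 - 1101*(-1/1511) = -6 + 1101/1511 = -7965/1511 ≈ -5.2713)
(l + ((7*(-3))*7 + 567))**2 = (-7965/1511 + ((7*(-3))*7 + 567))**2 = (-7965/1511 + (-21*7 + 567))**2 = (-7965/1511 + (-147 + 567))**2 = (-7965/1511 + 420)**2 = (626655/1511)**2 = 392696489025/2283121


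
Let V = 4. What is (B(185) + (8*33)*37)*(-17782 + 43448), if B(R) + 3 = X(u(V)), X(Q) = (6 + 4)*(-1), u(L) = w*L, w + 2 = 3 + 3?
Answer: 250371830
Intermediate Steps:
w = 4 (w = -2 + (3 + 3) = -2 + 6 = 4)
u(L) = 4*L
X(Q) = -10 (X(Q) = 10*(-1) = -10)
B(R) = -13 (B(R) = -3 - 10 = -13)
(B(185) + (8*33)*37)*(-17782 + 43448) = (-13 + (8*33)*37)*(-17782 + 43448) = (-13 + 264*37)*25666 = (-13 + 9768)*25666 = 9755*25666 = 250371830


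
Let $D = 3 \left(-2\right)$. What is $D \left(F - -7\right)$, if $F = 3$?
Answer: $-60$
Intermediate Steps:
$D = -6$
$D \left(F - -7\right) = - 6 \left(3 - -7\right) = - 6 \left(3 + 7\right) = \left(-6\right) 10 = -60$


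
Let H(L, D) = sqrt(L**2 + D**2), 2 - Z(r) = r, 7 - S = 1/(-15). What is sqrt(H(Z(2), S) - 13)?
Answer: I*sqrt(1335)/15 ≈ 2.4358*I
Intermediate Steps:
S = 106/15 (S = 7 - 1/(-15) = 7 - 1*(-1/15) = 7 + 1/15 = 106/15 ≈ 7.0667)
Z(r) = 2 - r
H(L, D) = sqrt(D**2 + L**2)
sqrt(H(Z(2), S) - 13) = sqrt(sqrt((106/15)**2 + (2 - 1*2)**2) - 13) = sqrt(sqrt(11236/225 + (2 - 2)**2) - 13) = sqrt(sqrt(11236/225 + 0**2) - 13) = sqrt(sqrt(11236/225 + 0) - 13) = sqrt(sqrt(11236/225) - 13) = sqrt(106/15 - 13) = sqrt(-89/15) = I*sqrt(1335)/15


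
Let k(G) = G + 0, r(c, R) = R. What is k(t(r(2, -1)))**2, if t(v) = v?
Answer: 1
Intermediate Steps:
k(G) = G
k(t(r(2, -1)))**2 = (-1)**2 = 1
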